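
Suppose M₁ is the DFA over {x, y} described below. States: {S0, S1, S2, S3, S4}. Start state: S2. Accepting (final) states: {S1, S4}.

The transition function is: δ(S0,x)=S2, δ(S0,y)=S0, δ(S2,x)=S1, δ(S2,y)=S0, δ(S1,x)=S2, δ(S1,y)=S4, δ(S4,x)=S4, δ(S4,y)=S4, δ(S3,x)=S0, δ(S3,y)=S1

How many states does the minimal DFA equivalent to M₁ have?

4

Reachable states from the start: {S0,S1,S2,S4}. Unreachable: {S3} — drop them.
P0 = {S1,S4} | {S0,S2}.
Refine {S1,S4} on symbol x: members go to different blocks, giving {S1} and {S4}.
Refine {S0,S2} on symbol x: members go to different blocks, giving {S0} and {S2}.
Stable partition: {S1} | {S0} | {S4} | {S2} — 4 equivalence classes.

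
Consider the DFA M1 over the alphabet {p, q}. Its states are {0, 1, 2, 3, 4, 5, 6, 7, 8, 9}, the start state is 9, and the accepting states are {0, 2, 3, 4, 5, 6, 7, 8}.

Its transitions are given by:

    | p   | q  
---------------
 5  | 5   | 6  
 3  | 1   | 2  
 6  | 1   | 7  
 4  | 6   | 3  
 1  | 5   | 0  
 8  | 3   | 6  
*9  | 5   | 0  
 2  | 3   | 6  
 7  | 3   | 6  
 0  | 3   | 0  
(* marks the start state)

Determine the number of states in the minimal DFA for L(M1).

5

States {4,8} cannot be reached from the start state, so discard them.
P0 = {0,2,3,5,6,7} | {1,9}.
Refine {0,2,3,5,6,7} on symbol p: members go to different blocks, giving {0,2,5,7} and {3,6}.
On input p, block {0,2,5,7} splits into {0,2,7} and {5}.
Refine {0,2,7} on symbol q: members go to different blocks, giving {2,7} and {0}.
No further refinement is possible. Final partition (5 blocks): {2,7} | {1,9} | {3,6} | {5} | {0}.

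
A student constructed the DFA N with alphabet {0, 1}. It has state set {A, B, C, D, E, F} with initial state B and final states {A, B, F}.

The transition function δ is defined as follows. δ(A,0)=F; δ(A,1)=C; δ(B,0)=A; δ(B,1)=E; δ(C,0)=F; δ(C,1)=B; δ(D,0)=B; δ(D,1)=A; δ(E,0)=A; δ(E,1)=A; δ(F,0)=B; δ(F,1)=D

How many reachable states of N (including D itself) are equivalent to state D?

3

All states are reachable from the start state.
Start with accepting vs non-accepting: {A,B,F} | {C,D,E}.
Stable partition: {A,B,F} | {C,D,E} — 2 equivalence classes.
State D belongs to the block {C,D,E}, which has 3 states.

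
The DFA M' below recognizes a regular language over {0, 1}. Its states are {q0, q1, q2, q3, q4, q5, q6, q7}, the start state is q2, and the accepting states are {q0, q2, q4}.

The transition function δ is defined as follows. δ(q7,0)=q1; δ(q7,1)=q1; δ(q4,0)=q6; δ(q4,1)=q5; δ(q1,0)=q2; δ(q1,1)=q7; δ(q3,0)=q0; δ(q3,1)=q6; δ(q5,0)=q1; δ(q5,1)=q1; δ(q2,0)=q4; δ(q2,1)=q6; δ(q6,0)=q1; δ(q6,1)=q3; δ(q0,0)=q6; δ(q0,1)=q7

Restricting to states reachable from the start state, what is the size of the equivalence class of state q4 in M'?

2

Start with accepting vs non-accepting: {q0,q2,q4} | {q1,q3,q5,q6,q7}.
On input 0, block {q0,q2,q4} splits into {q0,q4} and {q2}.
Refine {q1,q3,q5,q6,q7} on symbol 0: members go to different blocks, giving {q5,q6,q7} and {q1} and {q3}.
Split {q5,q6,q7} by δ(·,1) → {q5,q7} and {q6}.
The partition is now stable with 6 blocks: {q0,q4} | {q5,q7} | {q2} | {q1} | {q3} | {q6}.
The equivalence class containing q4 is {q0,q4}, of size 2.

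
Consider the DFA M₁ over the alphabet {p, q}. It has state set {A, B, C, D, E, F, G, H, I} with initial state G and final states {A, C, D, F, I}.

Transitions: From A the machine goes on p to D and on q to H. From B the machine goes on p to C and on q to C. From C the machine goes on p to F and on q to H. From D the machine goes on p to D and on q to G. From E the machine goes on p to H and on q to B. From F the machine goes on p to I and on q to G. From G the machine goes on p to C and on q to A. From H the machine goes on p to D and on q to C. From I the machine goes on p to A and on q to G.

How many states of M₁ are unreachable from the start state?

2

Starting at G and following transitions, the reachable set is {A, C, D, F, G, H, I}. That leaves B, E unreachable — 2 in total.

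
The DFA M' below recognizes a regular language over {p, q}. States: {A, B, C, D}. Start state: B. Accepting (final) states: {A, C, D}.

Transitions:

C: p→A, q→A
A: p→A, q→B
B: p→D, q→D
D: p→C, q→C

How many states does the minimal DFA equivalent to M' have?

4

Initial partition by acceptance: {A,C,D} | {B}.
Split {A,C,D} by δ(·,q) → {C,D} and {A}.
Refine {C,D} on symbol p: members go to different blocks, giving {C} and {D}.
No further refinement is possible. Final partition (4 blocks): {C} | {B} | {A} | {D}.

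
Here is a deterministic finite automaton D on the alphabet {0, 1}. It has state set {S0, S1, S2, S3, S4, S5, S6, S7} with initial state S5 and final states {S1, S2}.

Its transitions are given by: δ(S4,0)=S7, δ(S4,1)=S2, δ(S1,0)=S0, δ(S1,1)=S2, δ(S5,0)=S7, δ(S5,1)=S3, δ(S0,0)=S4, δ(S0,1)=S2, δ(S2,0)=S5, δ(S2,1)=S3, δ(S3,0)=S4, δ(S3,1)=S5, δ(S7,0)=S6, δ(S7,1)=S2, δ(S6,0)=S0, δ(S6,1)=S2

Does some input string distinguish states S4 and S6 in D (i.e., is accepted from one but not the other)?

Reachable states from the start: {S0,S2,S3,S4,S5,S6,S7}. Unreachable: {S1} — drop them.
Initial partition by acceptance: {S2} | {S0,S3,S4,S5,S6,S7}.
On input 1, block {S0,S3,S4,S5,S6,S7} splits into {S0,S4,S6,S7} and {S3,S5}.
Stable partition: {S2} | {S0,S4,S6,S7} | {S3,S5} — 3 equivalence classes.
S4 and S6 lie in the same block of the stable partition, so they are equivalent — no string distinguishes them.

No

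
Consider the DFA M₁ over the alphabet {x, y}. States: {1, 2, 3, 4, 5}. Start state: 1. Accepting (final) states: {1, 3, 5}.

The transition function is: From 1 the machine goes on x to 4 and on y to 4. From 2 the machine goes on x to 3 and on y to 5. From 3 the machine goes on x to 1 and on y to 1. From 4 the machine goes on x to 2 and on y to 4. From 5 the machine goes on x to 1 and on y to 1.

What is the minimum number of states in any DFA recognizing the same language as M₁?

4

Start with accepting vs non-accepting: {1,3,5} | {2,4}.
Refine {1,3,5} on symbol x: members go to different blocks, giving {3,5} and {1}.
On input x, block {2,4} splits into {2} and {4}.
No further refinement is possible. Final partition (4 blocks): {3,5} | {2} | {1} | {4}.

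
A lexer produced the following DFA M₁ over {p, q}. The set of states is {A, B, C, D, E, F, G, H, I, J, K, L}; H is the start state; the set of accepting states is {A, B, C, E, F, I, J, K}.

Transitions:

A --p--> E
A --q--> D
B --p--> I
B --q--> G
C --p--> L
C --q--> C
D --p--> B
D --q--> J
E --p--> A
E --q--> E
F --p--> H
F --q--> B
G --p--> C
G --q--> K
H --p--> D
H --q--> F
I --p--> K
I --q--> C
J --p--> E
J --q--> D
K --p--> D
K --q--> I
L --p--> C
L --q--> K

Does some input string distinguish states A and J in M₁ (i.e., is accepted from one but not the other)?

P0 = {A,B,C,E,F,I,J,K} | {D,G,H,L}.
Refine {A,B,C,E,F,I,J,K} on symbol p: members go to different blocks, giving {A,B,E,I,J} and {C,F,K}.
On input p, block {A,B,E,I,J} splits into {A,B,E,J} and {I}.
Refine {A,B,E,J} on symbol p: members go to different blocks, giving {A,E,J} and {B}.
Split {A,E,J} by δ(·,q) → {A,J} and {E}.
Split {D,G,H,L} by δ(·,p) → {G,L} and {D} and {H}.
Split {C,F,K} by δ(·,p) → {C} and {F} and {K}.
No further refinement is possible. Final partition (10 blocks): {A,J} | {G,L} | {C} | {I} | {B} | {E} | {D} | {H} | {F} | {K}.
A and J lie in the same block of the stable partition, so they are equivalent — no string distinguishes them.

No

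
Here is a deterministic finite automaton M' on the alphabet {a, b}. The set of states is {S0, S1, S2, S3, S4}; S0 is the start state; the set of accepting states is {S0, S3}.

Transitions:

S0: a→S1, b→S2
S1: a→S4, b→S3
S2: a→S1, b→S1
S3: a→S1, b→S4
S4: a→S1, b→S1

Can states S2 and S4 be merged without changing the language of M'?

Yes

All states are reachable from the start state.
P0 = {S0,S3} | {S1,S2,S4}.
On input b, block {S1,S2,S4} splits into {S2,S4} and {S1}.
No further refinement is possible. Final partition (3 blocks): {S0,S3} | {S2,S4} | {S1}.
S2 and S4 lie in the same block of the stable partition, so they are equivalent — no string distinguishes them.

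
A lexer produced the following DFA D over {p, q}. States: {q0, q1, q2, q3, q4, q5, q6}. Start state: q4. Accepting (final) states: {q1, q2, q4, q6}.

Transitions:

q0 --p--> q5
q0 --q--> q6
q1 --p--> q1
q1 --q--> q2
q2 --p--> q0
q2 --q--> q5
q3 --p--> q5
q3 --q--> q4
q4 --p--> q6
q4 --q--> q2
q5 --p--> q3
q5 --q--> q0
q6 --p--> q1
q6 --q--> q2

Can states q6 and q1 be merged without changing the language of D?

Yes

All states are reachable from the start state.
Start with accepting vs non-accepting: {q1,q2,q4,q6} | {q0,q3,q5}.
On input p, block {q1,q2,q4,q6} splits into {q1,q4,q6} and {q2}.
Refine {q0,q3,q5} on symbol q: members go to different blocks, giving {q0,q3} and {q5}.
Stable partition: {q1,q4,q6} | {q0,q3} | {q2} | {q5} — 4 equivalence classes.
q6 and q1 lie in the same block of the stable partition, so they are equivalent — no string distinguishes them.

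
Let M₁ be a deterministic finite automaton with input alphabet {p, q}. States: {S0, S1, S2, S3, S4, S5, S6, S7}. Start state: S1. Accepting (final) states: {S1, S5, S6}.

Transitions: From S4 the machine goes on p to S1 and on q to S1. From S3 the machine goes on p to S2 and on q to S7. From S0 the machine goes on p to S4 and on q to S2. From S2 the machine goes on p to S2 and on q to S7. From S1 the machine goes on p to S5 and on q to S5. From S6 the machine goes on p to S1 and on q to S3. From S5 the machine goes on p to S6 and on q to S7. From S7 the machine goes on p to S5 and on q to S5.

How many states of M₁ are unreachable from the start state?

BFS from S1 reaches {S1, S2, S3, S5, S6, S7}; the 2 state(s) S0, S4 are never visited.

2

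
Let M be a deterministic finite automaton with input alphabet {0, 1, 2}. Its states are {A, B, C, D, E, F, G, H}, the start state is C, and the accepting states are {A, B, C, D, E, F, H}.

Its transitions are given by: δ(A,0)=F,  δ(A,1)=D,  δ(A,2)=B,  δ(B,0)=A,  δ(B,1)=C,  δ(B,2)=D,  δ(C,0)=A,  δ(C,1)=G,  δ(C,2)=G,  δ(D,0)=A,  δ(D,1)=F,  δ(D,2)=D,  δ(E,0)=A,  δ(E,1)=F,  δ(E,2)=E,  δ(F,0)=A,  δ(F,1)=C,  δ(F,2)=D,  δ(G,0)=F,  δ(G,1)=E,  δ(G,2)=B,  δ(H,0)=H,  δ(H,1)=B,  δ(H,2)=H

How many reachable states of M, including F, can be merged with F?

Reachable states from the start: {A,B,C,D,E,F,G}. Unreachable: {H} — drop them.
P0 = {A,B,C,D,E,F} | {G}.
On input 1, block {A,B,C,D,E,F} splits into {A,B,D,E,F} and {C}.
On input 1, block {A,B,D,E,F} splits into {A,D,E} and {B,F}.
On input 0, block {A,D,E} splits into {D,E} and {A}.
No further refinement is possible. Final partition (5 blocks): {D,E} | {G} | {C} | {B,F} | {A}.
State F belongs to the block {B,F}, which has 2 states.

2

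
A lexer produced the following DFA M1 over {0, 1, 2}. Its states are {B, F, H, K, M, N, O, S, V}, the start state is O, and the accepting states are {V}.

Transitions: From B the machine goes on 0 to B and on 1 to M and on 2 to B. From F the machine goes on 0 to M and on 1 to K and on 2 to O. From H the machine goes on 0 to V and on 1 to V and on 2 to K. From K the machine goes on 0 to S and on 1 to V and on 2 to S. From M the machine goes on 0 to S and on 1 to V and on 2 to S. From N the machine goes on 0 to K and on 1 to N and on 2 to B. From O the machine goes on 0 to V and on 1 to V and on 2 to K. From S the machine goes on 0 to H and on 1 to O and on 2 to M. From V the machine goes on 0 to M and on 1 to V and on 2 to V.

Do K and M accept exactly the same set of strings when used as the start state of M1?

Yes

States {B,F,N} cannot be reached from the start state, so discard them.
Initial partition by acceptance: {V} | {H,K,M,O,S}.
On input 0, block {H,K,M,O,S} splits into {K,M,S} and {H,O}.
Refine {K,M,S} on symbol 0: members go to different blocks, giving {K,M} and {S}.
No further refinement is possible. Final partition (4 blocks): {V} | {K,M} | {H,O} | {S}.
K and M lie in the same block of the stable partition, so they are equivalent — no string distinguishes them.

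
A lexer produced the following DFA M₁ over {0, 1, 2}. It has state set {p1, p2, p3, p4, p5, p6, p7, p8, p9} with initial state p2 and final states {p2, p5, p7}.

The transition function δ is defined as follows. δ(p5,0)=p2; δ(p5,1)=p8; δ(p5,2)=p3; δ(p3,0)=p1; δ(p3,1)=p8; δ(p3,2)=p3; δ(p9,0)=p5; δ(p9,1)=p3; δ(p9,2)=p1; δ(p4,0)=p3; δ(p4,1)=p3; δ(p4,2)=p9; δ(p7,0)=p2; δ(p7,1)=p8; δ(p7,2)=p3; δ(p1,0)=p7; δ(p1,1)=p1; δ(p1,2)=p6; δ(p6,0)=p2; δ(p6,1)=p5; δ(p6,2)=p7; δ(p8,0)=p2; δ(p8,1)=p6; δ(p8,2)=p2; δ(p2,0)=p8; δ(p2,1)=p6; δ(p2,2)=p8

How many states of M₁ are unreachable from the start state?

Starting at p2 and following transitions, the reachable set is {p1, p2, p3, p5, p6, p7, p8}. That leaves p4, p9 unreachable — 2 in total.

2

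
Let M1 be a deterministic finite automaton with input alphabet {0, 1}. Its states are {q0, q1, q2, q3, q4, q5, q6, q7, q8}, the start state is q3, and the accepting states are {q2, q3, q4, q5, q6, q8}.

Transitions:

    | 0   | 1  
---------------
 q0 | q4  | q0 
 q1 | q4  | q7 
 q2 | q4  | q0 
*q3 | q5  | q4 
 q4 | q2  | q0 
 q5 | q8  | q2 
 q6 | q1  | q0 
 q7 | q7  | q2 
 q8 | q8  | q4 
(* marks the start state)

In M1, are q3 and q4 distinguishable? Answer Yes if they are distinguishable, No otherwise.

Yes

First remove the unreachable states {q1,q6,q7}; 6 states remain.
P0 = {q2,q3,q4,q5,q8} | {q0}.
Refine {q2,q3,q4,q5,q8} on symbol 1: members go to different blocks, giving {q3,q5,q8} and {q2,q4}.
No further refinement is possible. Final partition (3 blocks): {q3,q5,q8} | {q0} | {q2,q4}.
q3 and q4 end up in different blocks, so they are distinguishable. For instance, the string '1' is accepted from only q3.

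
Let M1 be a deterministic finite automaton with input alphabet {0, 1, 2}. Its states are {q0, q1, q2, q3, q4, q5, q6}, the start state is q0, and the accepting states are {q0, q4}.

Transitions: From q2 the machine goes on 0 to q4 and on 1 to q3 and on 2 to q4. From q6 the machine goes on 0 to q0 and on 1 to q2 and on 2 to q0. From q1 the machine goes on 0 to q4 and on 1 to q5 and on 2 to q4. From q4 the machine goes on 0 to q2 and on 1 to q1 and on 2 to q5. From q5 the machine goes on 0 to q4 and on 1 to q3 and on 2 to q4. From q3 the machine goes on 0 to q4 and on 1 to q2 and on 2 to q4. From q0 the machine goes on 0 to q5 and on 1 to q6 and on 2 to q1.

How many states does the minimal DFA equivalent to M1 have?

Initial partition by acceptance: {q0,q4} | {q1,q2,q3,q5,q6}.
No further refinement is possible. Final partition (2 blocks): {q0,q4} | {q1,q2,q3,q5,q6}.

2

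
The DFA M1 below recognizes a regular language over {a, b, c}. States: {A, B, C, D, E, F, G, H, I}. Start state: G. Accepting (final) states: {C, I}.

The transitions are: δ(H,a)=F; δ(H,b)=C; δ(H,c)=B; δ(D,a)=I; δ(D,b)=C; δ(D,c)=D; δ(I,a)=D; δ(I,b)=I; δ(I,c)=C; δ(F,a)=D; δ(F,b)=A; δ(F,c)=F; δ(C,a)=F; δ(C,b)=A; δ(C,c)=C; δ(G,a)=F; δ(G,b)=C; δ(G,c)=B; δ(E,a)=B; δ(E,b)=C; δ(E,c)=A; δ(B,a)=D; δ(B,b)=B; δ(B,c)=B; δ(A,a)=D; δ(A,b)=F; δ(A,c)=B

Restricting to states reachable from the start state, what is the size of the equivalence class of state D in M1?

1

States {E,H} cannot be reached from the start state, so discard them.
Start with accepting vs non-accepting: {C,I} | {A,B,D,F,G}.
On input b, block {C,I} splits into {C} and {I}.
Refine {A,B,D,F,G} on symbol a: members go to different blocks, giving {A,B,F,G} and {D}.
Refine {A,B,F,G} on symbol a: members go to different blocks, giving {A,B,F} and {G}.
No further refinement is possible. Final partition (5 blocks): {C} | {A,B,F} | {I} | {D} | {G}.
State D belongs to the block {D}, which has 1 states.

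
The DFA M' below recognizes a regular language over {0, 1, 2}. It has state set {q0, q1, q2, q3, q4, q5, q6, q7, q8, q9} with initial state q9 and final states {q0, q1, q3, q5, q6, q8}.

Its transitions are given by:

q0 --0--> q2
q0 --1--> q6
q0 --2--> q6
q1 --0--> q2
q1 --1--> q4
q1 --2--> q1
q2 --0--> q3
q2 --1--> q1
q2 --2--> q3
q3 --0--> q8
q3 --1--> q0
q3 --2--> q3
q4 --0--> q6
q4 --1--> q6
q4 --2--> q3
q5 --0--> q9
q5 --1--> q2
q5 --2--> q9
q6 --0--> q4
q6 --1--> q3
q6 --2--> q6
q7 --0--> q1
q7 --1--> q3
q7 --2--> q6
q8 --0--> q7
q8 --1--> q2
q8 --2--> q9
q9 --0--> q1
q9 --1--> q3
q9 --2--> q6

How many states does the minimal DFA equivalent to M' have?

8

First remove the unreachable states {q5}; 9 states remain.
Initial partition by acceptance: {q0,q1,q3,q6,q8} | {q2,q4,q7,q9}.
On input 0, block {q0,q1,q3,q6,q8} splits into {q0,q1,q6,q8} and {q3}.
Refine {q0,q1,q6,q8} on symbol 1: members go to different blocks, giving {q1,q8} and {q0} and {q6}.
On input 2, block {q1,q8} splits into {q1} and {q8}.
Split {q2,q4,q7,q9} by δ(·,0) → {q7,q9} and {q2} and {q4}.
The partition is now stable with 8 blocks: {q1} | {q7,q9} | {q3} | {q0} | {q6} | {q8} | {q2} | {q4}.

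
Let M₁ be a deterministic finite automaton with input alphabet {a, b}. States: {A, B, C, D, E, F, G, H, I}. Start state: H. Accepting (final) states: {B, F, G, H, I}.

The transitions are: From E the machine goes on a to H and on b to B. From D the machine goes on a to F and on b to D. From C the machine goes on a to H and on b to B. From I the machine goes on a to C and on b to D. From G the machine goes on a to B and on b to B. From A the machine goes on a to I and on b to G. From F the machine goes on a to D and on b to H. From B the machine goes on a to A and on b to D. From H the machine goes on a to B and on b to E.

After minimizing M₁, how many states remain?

All states are reachable from the start state.
Start with accepting vs non-accepting: {B,F,G,H,I} | {A,C,D,E}.
Refine {B,F,G,H,I} on symbol a: members go to different blocks, giving {B,F,I} and {G,H}.
On input b, block {B,F,I} splits into {B,I} and {F}.
On input a, block {A,C,D,E} splits into {C,E} and {A} and {D}.
On input a, block {B,I} splits into {B} and {I}.
Split {G,H} by δ(·,b) → {G} and {H}.
The partition is now stable with 8 blocks: {B} | {C,E} | {G} | {F} | {A} | {D} | {I} | {H}.

8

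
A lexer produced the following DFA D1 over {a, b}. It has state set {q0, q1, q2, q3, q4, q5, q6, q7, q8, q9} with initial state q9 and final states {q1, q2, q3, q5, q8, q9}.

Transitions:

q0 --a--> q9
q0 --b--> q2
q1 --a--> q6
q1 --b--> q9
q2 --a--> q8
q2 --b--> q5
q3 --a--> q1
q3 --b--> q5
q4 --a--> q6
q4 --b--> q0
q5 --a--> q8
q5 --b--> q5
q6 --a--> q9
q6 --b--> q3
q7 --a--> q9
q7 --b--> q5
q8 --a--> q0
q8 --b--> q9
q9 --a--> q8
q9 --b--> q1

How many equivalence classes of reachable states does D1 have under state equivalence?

States {q4,q7} cannot be reached from the start state, so discard them.
Initial partition by acceptance: {q1,q2,q3,q5,q8,q9} | {q0,q6}.
Refine {q1,q2,q3,q5,q8,q9} on symbol a: members go to different blocks, giving {q2,q3,q5,q9} and {q1,q8}.
Split {q2,q3,q5,q9} by δ(·,b) → {q2,q3,q5} and {q9}.
Stable partition: {q2,q3,q5} | {q0,q6} | {q1,q8} | {q9} — 4 equivalence classes.

4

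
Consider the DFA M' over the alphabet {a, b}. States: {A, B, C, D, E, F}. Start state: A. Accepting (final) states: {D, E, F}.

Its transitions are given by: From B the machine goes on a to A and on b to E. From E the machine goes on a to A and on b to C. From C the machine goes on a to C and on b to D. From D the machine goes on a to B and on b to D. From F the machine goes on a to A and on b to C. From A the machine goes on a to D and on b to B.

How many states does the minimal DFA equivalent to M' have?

5

States {F} cannot be reached from the start state, so discard them.
Start with accepting vs non-accepting: {D,E} | {A,B,C}.
Refine {D,E} on symbol b: members go to different blocks, giving {D} and {E}.
Refine {A,B,C} on symbol a: members go to different blocks, giving {B,C} and {A}.
Refine {B,C} on symbol a: members go to different blocks, giving {B} and {C}.
The partition is now stable with 5 blocks: {D} | {B} | {E} | {A} | {C}.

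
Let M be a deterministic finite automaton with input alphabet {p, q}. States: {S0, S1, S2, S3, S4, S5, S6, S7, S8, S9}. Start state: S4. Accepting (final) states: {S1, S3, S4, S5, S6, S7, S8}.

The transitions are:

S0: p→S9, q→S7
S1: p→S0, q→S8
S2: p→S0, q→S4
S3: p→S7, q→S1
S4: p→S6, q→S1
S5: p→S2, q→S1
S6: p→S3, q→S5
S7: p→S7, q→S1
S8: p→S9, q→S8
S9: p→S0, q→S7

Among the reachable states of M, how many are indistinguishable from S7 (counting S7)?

4

Every state is reachable, so we keep all 10.
Start with accepting vs non-accepting: {S1,S3,S4,S5,S6,S7,S8} | {S0,S2,S9}.
On input p, block {S1,S3,S4,S5,S6,S7,S8} splits into {S3,S4,S6,S7} and {S1,S5,S8}.
Stable partition: {S3,S4,S6,S7} | {S0,S2,S9} | {S1,S5,S8} — 3 equivalence classes.
State S7 belongs to the block {S3,S4,S6,S7}, which has 4 states.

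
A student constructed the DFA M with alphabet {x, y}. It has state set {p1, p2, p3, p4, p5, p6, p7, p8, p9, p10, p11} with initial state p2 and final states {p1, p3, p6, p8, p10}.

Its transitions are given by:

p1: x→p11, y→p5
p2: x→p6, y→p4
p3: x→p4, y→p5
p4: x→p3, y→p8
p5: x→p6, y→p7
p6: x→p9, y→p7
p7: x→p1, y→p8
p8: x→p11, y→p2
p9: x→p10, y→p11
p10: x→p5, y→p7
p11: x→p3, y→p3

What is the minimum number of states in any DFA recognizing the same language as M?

P0 = {p1,p3,p6,p8,p10} | {p2,p4,p5,p7,p9,p11}.
Split {p2,p4,p5,p7,p9,p11} by δ(·,y) → {p2,p5,p9} and {p4,p7,p11}.
Split {p1,p3,p6,p8,p10} by δ(·,x) → {p1,p3,p8} and {p6,p10}.
Stable partition: {p1,p3,p8} | {p2,p5,p9} | {p4,p7,p11} | {p6,p10} — 4 equivalence classes.

4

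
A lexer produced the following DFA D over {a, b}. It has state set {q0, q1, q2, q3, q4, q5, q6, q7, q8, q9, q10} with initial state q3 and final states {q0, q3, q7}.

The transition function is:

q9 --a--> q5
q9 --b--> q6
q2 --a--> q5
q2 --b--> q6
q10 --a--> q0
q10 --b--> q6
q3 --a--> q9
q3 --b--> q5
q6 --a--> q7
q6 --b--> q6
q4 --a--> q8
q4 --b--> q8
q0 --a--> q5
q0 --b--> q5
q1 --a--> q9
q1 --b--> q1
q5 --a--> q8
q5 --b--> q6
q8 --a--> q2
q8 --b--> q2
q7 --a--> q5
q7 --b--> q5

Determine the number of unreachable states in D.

4

Starting at q3 and following transitions, the reachable set is {q2, q3, q5, q6, q7, q8, q9}. That leaves q0, q1, q4, q10 unreachable — 4 in total.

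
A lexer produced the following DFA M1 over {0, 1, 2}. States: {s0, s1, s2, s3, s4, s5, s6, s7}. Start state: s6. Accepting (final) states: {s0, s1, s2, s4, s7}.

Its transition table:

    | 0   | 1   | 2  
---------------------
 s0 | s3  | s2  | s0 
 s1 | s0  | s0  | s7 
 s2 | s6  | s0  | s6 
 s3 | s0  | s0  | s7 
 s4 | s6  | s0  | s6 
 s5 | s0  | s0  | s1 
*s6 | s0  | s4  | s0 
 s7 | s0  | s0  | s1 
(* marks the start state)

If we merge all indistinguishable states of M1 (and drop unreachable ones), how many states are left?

5

States {s5} cannot be reached from the start state, so discard them.
Initial partition by acceptance: {s0,s1,s2,s4,s7} | {s3,s6}.
On input 0, block {s0,s1,s2,s4,s7} splits into {s0,s2,s4} and {s1,s7}.
On input 2, block {s0,s2,s4} splits into {s2,s4} and {s0}.
On input 1, block {s3,s6} splits into {s3} and {s6}.
The partition is now stable with 5 blocks: {s2,s4} | {s3} | {s1,s7} | {s0} | {s6}.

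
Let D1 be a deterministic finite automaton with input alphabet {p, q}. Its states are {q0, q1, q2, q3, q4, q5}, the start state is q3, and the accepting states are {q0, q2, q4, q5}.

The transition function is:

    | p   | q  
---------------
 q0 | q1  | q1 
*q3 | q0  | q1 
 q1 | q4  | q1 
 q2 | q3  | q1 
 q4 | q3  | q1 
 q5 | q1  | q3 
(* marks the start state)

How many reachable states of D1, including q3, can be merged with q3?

Reachable states from the start: {q0,q1,q3,q4}. Unreachable: {q2,q5} — drop them.
Start with accepting vs non-accepting: {q0,q4} | {q1,q3}.
No further refinement is possible. Final partition (2 blocks): {q0,q4} | {q1,q3}.
State q3 belongs to the block {q1,q3}, which has 2 states.

2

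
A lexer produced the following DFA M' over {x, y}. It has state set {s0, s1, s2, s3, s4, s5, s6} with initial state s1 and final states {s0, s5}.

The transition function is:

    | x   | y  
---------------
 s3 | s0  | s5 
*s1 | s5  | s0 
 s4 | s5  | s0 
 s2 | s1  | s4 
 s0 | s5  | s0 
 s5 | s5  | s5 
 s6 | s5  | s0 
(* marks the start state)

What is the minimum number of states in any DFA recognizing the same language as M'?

2

Reachable states from the start: {s0,s1,s5}. Unreachable: {s2,s3,s4,s6} — drop them.
P0 = {s0,s5} | {s1}.
Stable partition: {s0,s5} | {s1} — 2 equivalence classes.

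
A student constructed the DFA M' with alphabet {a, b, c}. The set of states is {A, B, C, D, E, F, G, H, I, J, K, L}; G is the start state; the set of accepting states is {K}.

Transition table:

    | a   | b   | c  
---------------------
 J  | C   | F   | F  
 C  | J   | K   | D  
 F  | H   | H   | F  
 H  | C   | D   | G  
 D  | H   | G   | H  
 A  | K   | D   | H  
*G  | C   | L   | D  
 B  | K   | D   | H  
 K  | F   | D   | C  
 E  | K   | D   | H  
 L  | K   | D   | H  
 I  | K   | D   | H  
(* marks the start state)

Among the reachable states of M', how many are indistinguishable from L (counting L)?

1

Reachable states from the start: {C,D,F,G,H,J,K,L}. Unreachable: {A,B,E,I} — drop them.
Initial partition by acceptance: {K} | {C,D,F,G,H,J,L}.
Split {C,D,F,G,H,J,L} by δ(·,a) → {C,D,F,G,H,J} and {L}.
Split {C,D,F,G,H,J} by δ(·,b) → {D,F,H,J} and {C} and {G}.
On input a, block {D,F,H,J} splits into {D,F} and {H,J}.
Refine {D,F} on symbol b: members go to different blocks, giving {D} and {F}.
Split {H,J} by δ(·,b) → {H} and {J}.
No further refinement is possible. Final partition (8 blocks): {K} | {D} | {L} | {C} | {G} | {H} | {F} | {J}.
State L belongs to the block {L}, which has 1 states.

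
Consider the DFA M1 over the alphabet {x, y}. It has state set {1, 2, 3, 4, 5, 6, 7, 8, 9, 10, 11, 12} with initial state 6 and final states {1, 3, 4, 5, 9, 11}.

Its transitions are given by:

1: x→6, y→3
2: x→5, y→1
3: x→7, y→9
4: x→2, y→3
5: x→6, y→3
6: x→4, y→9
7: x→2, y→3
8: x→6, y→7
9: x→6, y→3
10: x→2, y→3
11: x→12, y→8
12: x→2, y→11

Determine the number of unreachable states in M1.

BFS from 6 reaches {1, 2, 3, 4, 5, 6, 7, 9}; the 4 state(s) 8, 10, 11, 12 are never visited.

4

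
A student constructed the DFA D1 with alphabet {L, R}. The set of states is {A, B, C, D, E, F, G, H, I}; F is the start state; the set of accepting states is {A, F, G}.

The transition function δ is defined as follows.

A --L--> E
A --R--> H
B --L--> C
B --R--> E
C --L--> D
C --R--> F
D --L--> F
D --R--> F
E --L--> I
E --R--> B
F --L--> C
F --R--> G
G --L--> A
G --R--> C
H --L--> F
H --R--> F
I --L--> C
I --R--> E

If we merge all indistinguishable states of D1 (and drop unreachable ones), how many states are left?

All states are reachable from the start state.
P0 = {A,F,G} | {B,C,D,E,H,I}.
On input L, block {A,F,G} splits into {A,F} and {G}.
Split {A,F} by δ(·,R) → {A} and {F}.
Refine {B,C,D,E,H,I} on symbol L: members go to different blocks, giving {B,C,E,I} and {D,H}.
Split {B,C,E,I} by δ(·,L) → {B,E,I} and {C}.
On input L, block {B,E,I} splits into {B,I} and {E}.
No further refinement is possible. Final partition (7 blocks): {A} | {B,I} | {G} | {F} | {D,H} | {C} | {E}.

7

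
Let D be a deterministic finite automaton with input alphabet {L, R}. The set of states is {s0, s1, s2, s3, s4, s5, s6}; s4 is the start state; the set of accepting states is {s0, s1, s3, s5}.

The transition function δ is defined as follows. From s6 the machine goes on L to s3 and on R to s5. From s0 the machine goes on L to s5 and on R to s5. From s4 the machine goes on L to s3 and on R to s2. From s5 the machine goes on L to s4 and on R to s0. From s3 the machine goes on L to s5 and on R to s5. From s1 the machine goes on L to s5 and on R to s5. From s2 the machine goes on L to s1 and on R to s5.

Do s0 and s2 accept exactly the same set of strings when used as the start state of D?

First remove the unreachable states {s6}; 6 states remain.
P0 = {s0,s1,s3,s5} | {s2,s4}.
On input L, block {s0,s1,s3,s5} splits into {s0,s1,s3} and {s5}.
Refine {s2,s4} on symbol R: members go to different blocks, giving {s2} and {s4}.
The partition is now stable with 4 blocks: {s0,s1,s3} | {s2} | {s5} | {s4}.
s0 and s2 end up in different blocks, so they are distinguishable. For instance, the string 'ε' is accepted from only s0.

No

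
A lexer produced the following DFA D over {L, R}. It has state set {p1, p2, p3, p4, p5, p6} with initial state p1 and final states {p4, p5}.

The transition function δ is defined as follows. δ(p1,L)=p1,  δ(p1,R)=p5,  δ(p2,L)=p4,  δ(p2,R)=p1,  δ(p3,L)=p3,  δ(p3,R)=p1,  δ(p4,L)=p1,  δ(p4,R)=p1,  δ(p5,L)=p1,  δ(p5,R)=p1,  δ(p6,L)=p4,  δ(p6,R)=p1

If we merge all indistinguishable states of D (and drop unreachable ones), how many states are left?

States {p2,p3,p4,p6} cannot be reached from the start state, so discard them.
Initial partition by acceptance: {p5} | {p1}.
Stable partition: {p5} | {p1} — 2 equivalence classes.

2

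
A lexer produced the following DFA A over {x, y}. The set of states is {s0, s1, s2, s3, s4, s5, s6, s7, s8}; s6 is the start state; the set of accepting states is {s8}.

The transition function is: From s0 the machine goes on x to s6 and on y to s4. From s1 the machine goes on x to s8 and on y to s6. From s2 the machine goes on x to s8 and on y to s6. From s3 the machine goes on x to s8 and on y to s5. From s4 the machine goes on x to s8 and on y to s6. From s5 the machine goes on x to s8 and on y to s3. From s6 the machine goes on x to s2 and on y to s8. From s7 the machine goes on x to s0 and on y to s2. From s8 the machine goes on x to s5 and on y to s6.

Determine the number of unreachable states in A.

4

No path from s6 leads to s0, s1, s4, s7; the other 5 states are all reachable.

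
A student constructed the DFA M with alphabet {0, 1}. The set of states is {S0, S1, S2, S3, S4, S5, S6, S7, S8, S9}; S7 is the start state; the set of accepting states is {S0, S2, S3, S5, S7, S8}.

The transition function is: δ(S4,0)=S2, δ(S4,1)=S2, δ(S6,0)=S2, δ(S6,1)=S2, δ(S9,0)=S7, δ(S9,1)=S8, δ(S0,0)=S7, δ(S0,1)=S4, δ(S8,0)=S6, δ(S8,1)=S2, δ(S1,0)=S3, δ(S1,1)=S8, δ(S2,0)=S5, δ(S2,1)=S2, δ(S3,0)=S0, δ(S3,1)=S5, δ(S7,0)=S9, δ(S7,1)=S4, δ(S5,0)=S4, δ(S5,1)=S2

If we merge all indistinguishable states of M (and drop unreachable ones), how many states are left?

5

States {S0,S1,S3} cannot be reached from the start state, so discard them.
Start with accepting vs non-accepting: {S2,S5,S7,S8} | {S4,S6,S9}.
On input 0, block {S2,S5,S7,S8} splits into {S5,S7,S8} and {S2}.
Refine {S5,S7,S8} on symbol 1: members go to different blocks, giving {S5,S8} and {S7}.
On input 0, block {S4,S6,S9} splits into {S4,S6} and {S9}.
The partition is now stable with 5 blocks: {S5,S8} | {S4,S6} | {S2} | {S7} | {S9}.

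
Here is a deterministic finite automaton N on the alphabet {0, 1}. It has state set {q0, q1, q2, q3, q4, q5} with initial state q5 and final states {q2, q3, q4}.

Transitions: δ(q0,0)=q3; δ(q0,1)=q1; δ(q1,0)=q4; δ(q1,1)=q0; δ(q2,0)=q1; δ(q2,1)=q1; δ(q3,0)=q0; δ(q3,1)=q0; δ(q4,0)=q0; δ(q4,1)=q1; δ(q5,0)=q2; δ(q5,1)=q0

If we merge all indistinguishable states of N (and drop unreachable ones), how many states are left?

2

Every state is reachable, so we keep all 6.
P0 = {q2,q3,q4} | {q0,q1,q5}.
Stable partition: {q2,q3,q4} | {q0,q1,q5} — 2 equivalence classes.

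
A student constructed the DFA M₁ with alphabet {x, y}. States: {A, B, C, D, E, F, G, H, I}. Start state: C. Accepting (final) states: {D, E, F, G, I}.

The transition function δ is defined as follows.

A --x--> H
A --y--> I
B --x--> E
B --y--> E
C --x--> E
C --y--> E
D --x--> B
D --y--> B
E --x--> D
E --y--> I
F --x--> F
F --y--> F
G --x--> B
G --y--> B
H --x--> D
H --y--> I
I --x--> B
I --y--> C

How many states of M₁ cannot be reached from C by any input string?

BFS from C reaches {B, C, D, E, I}; the 4 state(s) A, F, G, H are never visited.

4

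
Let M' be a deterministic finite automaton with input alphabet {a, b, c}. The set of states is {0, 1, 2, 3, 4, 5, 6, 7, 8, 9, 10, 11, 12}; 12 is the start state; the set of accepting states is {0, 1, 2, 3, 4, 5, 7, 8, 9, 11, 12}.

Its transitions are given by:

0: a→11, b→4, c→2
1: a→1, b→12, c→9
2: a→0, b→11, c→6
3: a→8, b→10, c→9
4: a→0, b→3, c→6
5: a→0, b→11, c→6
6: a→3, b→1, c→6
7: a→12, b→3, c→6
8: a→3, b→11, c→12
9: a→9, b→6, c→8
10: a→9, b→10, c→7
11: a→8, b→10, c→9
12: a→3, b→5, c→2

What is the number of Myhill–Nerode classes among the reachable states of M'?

P0 = {0,1,2,3,4,5,7,8,9,11,12} | {6,10}.
Split {0,1,2,3,4,5,7,8,9,11,12} by δ(·,b) → {0,1,2,4,5,7,8,12} and {3,9,11}.
Split {0,1,2,4,5,7,8,12} by δ(·,a) → {1,2,4,5,7} and {0,8,12}.
Refine {1,2,4,5,7} on symbol a: members go to different blocks, giving {2,4,5,7} and {1}.
Refine {6,10} on symbol b: members go to different blocks, giving {6} and {10}.
Split {3,9,11} by δ(·,a) → {3,11} and {9}.
Refine {0,8,12} on symbol b: members go to different blocks, giving {0,12} and {8}.
Stable partition: {2,4,5,7} | {6} | {3,11} | {0,12} | {1} | {10} | {9} | {8} — 8 equivalence classes.

8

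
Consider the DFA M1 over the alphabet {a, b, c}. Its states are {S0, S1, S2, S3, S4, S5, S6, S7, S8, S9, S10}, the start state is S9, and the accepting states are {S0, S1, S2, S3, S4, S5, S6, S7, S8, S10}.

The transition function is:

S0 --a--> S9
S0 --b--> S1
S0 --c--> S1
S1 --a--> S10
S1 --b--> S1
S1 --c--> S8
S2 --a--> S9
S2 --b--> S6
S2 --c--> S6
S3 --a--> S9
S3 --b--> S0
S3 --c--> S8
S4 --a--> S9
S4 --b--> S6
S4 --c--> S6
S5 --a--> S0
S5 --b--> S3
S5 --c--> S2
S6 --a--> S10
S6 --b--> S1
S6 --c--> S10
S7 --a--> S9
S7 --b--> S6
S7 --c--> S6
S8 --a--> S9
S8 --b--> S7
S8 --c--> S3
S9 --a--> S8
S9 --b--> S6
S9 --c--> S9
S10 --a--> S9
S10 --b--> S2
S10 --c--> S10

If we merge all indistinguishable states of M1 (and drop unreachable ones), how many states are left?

4

First remove the unreachable states {S4,S5}; 9 states remain.
Start with accepting vs non-accepting: {S0,S1,S2,S3,S6,S7,S8,S10} | {S9}.
Refine {S0,S1,S2,S3,S6,S7,S8,S10} on symbol a: members go to different blocks, giving {S0,S2,S3,S7,S8,S10} and {S1,S6}.
Refine {S0,S2,S3,S7,S8,S10} on symbol b: members go to different blocks, giving {S0,S2,S7} and {S3,S8,S10}.
Stable partition: {S0,S2,S7} | {S9} | {S1,S6} | {S3,S8,S10} — 4 equivalence classes.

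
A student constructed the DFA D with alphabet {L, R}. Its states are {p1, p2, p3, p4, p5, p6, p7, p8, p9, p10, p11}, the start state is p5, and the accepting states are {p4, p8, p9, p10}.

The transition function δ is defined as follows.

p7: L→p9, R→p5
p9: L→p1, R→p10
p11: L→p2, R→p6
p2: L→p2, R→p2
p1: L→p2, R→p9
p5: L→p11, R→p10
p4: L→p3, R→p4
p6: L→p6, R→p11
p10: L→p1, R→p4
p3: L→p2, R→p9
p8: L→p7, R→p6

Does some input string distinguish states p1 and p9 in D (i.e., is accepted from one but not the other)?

Yes

First remove the unreachable states {p7,p8}; 9 states remain.
Initial partition by acceptance: {p4,p9,p10} | {p1,p2,p3,p5,p6,p11}.
Split {p1,p2,p3,p5,p6,p11} by δ(·,R) → {p1,p3,p5} and {p2,p6,p11}.
Stable partition: {p4,p9,p10} | {p1,p3,p5} | {p2,p6,p11} — 3 equivalence classes.
p1 and p9 end up in different blocks, so they are distinguishable. For instance, the string 'ε' is accepted from only p9.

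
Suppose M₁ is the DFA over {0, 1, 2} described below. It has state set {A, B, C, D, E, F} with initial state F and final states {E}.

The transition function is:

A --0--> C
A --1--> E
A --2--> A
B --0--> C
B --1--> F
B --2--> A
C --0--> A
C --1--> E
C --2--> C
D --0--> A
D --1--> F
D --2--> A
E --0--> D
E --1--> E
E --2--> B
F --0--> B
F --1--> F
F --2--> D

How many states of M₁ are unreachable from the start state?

A breadth-first search from the start state visits every state.

0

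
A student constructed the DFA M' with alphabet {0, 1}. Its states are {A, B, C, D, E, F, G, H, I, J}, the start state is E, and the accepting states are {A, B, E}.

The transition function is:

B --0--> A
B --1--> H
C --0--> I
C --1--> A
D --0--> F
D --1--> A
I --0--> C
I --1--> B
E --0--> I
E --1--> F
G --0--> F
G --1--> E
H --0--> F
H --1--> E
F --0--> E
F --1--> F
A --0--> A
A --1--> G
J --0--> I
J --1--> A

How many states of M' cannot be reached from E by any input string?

2

Starting at E and following transitions, the reachable set is {A, B, C, E, F, G, H, I}. That leaves D, J unreachable — 2 in total.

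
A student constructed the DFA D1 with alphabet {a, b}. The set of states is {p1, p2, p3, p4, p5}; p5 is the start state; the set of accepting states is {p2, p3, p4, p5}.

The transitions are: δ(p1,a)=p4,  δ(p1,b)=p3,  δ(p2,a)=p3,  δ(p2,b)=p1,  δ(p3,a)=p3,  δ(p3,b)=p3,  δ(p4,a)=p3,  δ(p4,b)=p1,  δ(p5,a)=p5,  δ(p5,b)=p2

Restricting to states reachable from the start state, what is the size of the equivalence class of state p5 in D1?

Every state is reachable, so we keep all 5.
P0 = {p2,p3,p4,p5} | {p1}.
On input b, block {p2,p3,p4,p5} splits into {p2,p4} and {p3,p5}.
Split {p3,p5} by δ(·,b) → {p3} and {p5}.
No further refinement is possible. Final partition (4 blocks): {p2,p4} | {p1} | {p3} | {p5}.
State p5 belongs to the block {p5}, which has 1 states.

1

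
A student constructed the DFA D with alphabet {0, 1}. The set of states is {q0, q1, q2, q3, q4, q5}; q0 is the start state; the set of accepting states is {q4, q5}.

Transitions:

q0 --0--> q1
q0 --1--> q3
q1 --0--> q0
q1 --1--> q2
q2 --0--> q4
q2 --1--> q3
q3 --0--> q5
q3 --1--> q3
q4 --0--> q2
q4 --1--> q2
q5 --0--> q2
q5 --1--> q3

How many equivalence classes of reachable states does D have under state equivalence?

3

Initial partition by acceptance: {q4,q5} | {q0,q1,q2,q3}.
Refine {q0,q1,q2,q3} on symbol 0: members go to different blocks, giving {q0,q1} and {q2,q3}.
The partition is now stable with 3 blocks: {q4,q5} | {q0,q1} | {q2,q3}.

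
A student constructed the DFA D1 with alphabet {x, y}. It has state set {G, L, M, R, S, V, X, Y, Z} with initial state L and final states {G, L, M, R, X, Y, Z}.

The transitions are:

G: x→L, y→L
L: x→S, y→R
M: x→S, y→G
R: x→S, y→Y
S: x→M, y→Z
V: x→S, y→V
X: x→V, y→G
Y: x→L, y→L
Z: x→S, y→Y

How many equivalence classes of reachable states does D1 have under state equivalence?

4

Reachable states from the start: {G,L,M,R,S,Y,Z}. Unreachable: {V,X} — drop them.
Start with accepting vs non-accepting: {G,L,M,R,Y,Z} | {S}.
Split {G,L,M,R,Y,Z} by δ(·,x) → {L,M,R,Z} and {G,Y}.
Refine {L,M,R,Z} on symbol y: members go to different blocks, giving {M,R,Z} and {L}.
The partition is now stable with 4 blocks: {M,R,Z} | {S} | {G,Y} | {L}.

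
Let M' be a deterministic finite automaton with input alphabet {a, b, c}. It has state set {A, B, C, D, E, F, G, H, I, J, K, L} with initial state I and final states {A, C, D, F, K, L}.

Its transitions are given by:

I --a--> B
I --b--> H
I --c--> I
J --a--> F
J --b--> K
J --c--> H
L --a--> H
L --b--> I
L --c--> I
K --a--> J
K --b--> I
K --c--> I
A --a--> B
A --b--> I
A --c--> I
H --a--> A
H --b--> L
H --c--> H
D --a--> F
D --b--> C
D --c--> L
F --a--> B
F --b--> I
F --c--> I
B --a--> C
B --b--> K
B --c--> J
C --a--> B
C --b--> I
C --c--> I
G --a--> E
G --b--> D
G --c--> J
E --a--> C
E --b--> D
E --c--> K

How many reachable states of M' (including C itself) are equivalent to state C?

5

Reachable states from the start: {A,B,C,F,H,I,J,K,L}. Unreachable: {D,E,G} — drop them.
Start with accepting vs non-accepting: {A,C,F,K,L} | {B,H,I,J}.
On input a, block {B,H,I,J} splits into {B,H,J} and {I}.
The partition is now stable with 3 blocks: {A,C,F,K,L} | {B,H,J} | {I}.
State C belongs to the block {A,C,F,K,L}, which has 5 states.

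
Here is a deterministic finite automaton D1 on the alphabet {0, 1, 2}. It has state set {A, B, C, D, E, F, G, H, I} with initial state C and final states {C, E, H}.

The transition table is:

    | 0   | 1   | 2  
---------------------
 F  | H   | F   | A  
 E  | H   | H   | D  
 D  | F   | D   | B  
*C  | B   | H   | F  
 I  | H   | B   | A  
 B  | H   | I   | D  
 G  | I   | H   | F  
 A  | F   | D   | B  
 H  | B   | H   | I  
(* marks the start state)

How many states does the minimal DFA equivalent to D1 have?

States {E,G} cannot be reached from the start state, so discard them.
P0 = {C,H} | {A,B,D,F,I}.
Split {A,B,D,F,I} by δ(·,0) → {B,F,I} and {A,D}.
Stable partition: {C,H} | {B,F,I} | {A,D} — 3 equivalence classes.

3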